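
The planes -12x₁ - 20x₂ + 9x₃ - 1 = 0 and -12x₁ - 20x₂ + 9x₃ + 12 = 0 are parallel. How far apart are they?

13/25

Both planes have normal n = (-12, -20, 9), |n| = 25. Any point on the first plane is at distance |(-12) − 1|/|n| = 13/25 from the second.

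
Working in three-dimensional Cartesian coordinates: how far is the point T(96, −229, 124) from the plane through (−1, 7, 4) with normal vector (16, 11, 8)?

The plane has equation n·(r − (−1, 7, 4)) = 0, i.e. n·r = 93.
Then n·(96, −229, 124) − 93 = −84.
|n| = √(256 + 121 + 64) = 21, so the distance is |-84|/21 = 4.

4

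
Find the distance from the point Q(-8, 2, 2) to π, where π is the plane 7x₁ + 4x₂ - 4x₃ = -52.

4/9

Normal vector n = (7, 4, -4), and n·(-8, 2, 2) - (-52) = -4.
|n| = √(49 + 16 + 16) = 9, so the distance is |-4|/9 = 4/9.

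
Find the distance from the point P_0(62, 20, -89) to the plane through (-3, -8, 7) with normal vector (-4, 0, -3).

28/5

The plane has equation n·(r − (-3, -8, 7)) = 0, i.e. n·r = -9.
n = (-4, 0, -3); n·P − (-9) = 28; |n| = 5; distance = 28/5.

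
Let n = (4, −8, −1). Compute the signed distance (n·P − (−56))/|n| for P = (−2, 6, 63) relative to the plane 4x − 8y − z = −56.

-7

n·P − (-56) = -63.
|n| = 9, so the signed distance is -63/9 = -7.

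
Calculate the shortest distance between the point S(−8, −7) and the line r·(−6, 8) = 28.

18/5

d = |(-6)·(-8) + 8·(-7) − 28| / √(36 + 64) = |-36|/10 = 18/5.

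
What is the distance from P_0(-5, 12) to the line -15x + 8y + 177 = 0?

d = |(-15)·(-5) + 8·12 − (-177)| / √(225 + 64) = |348|/17 = 348/17.

348/17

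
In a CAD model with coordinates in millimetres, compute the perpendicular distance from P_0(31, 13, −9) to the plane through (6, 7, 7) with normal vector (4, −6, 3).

16/√61

The plane has equation n·(r − (6, 7, 7)) = 0, i.e. n·r = 3.
Then n·(31, 13, −9) − 3 = 16.
|n| = √(16 + 36 + 9) = √61, so the distance is |16|/√61 = 16/√61.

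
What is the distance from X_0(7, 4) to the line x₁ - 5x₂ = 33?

46/√26

d = |1·7 + (-5)·4 − 33| / √(1 + 25) = |-46|/√26 = 46/√26.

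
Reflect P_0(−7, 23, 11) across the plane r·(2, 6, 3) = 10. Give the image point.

With n = (2, 6, 3), the signed offset is (n·P_0 − 10)/|n|² = 147/49 = 3.
P_0' = P_0 − 2t·n = (−7, 23, 11) − 6·(2, 6, 3) = (−19, −13, −7).

(-19, -13, -7)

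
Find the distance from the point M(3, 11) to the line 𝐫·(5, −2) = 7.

14/√29

The normal to the line is n = (5, −2) with |n| = √29.
|n·M − 7| = |-7 − 7| = 14, so the distance is 14/√29 = 14√29/29.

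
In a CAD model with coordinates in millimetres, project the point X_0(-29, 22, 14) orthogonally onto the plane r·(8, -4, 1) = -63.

(-5, 10, 17)

n = (8, -4, 1), |n|² = 81, and n·X_0 − (-63) = -243.
t = -243/81 = -3, so the foot is X_0 − t·n = (-29, 22, 14) − (-3)·(8, -4, 1) = (-5, 10, 17).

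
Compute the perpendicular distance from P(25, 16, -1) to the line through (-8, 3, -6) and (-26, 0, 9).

5√29

A direction vector is d = (-18, -3, 15).
AP = (33, 13, 5), and AP × d = (210, -585, 135).
|AP × d|² = 404550 and |d|² = 558, so the distance is √(404550/558) = √725 = 5√29.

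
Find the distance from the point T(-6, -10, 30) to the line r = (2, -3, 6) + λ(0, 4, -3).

Direction vector d = (0, 4, -3).
AP = (-8, -7, 24); AP·d = -100, |AP|² = 689, |d|² = 25.
distance² = |AP|² − (AP·d)²/|d|² = 689 − 10000/25 = 289, so the distance is 17.

17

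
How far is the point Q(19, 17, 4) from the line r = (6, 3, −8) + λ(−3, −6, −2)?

2√17

Direction vector d = (−3, −6, −2).
AP = (13, 14, 12), and AP × d = (44, −10, −36).
|AP × d|² = 3332 and |d|² = 49, so the distance is √(3332/49) = √68 = 2√17.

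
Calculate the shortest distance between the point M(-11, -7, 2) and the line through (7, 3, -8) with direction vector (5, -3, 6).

Direction vector d = (5, -3, 6).
AP = (-18, -10, 10); AP·d = 0, |AP|² = 524, |d|² = 70.
distance² = |AP|² − (AP·d)²/|d|² = 524 − 0/70 = 524, so the distance is 2√131.

2√131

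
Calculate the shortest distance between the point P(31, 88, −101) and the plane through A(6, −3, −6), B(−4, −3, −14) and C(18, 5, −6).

AB = (−10, 0, −8) and AC = (12, 8, 0), so a normal is n = AB × AC = (64, −96, −80).
d = |64·31 + (-96)·88 + (-80)·(-101) − 1152| / √(4096 + 9216 + 6400) = |464| / (16√77) = 29√77/77.

29/√77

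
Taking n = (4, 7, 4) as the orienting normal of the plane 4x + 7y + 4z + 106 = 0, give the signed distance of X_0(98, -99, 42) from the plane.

-3

n·X_0 − (-106) = -27.
|n| = 9, so the signed distance is -27/9 = -3.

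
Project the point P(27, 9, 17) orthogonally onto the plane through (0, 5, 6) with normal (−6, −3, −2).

(3, -3, 9)

n = (−6, −3, −2), |n|² = 49, and n·P − (-27) = -196.
t = -196/49 = -4, so the foot is P − t·n = (27, 9, 17) − (-4)·(−6, −3, −2) = (3, −3, 9).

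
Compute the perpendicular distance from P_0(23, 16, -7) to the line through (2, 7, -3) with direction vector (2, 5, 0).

√277

Direction vector d = (2, 5, 0).
AP = (21, 9, -4), and AP × d = (20, -8, 87).
|AP × d|² = 8033 and |d|² = 29, so the distance is √(8033/29) = √277.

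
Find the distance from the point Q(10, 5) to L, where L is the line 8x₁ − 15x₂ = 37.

The normal to the line is n = (8, −15) with |n| = 17.
|n·Q − 37| = |5 − 37| = 32, so the distance is 32/17.

32/17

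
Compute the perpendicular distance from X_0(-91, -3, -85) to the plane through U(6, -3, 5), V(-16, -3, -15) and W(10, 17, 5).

4/3

UV = (-22, 0, -20) and UW = (4, 20, 0), so a normal is n = UV × UW = (400, -80, -440).
n = (400, -80, -440); n·P − 440 = 800; |n| = 600; distance = 800/600 = 4/3.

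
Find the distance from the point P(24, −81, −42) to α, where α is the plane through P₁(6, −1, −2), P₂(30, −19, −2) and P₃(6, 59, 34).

P₁P₂ = (24, −18, 0) and P₁P₃ = (0, 60, 36), so a normal is n = P₁P₂ × P₁P₃ = (−648, −864, 1440).
Then n·(24, −81, −42) − (−5904) = −144.
|n| = √(419904 + 746496 + 2073600) = 1800, so the distance is |-144|/1800 = 2/25.

2/25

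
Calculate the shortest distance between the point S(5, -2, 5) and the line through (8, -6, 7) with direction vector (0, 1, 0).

√13

Direction vector d = (0, 1, 0).
AP = (-3, 4, -2); AP·d = 4, |AP|² = 29, |d|² = 1.
distance² = |AP|² − (AP·d)²/|d|² = 29 − 16/1 = 13, so the distance is √13.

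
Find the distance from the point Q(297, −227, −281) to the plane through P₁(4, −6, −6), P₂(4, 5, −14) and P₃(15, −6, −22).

5

P₁P₂ = (0, 11, −8) and P₁P₃ = (11, 0, −16), so a normal is n = P₁P₂ × P₁P₃ = (−176, −88, −121).
Then n·(297, −227, −281) − 550 = 1155.
|n| = √(30976 + 7744 + 14641) = 231, so the distance is |1155|/231 = 5.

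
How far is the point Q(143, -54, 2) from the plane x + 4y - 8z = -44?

5

Normal vector n = (1, 4, -8), and n·(143, -54, 2) - (-44) = -45.
|n| = √(1 + 16 + 64) = 9, so the distance is |-45|/9 = 5.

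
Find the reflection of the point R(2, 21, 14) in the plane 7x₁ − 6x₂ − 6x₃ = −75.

(16, 9, 2)

n = (7, −6, −6), |n|² = 121, n·R − (-75) = -121, so t = -121/121 = -1.
Foot F = R − (-1)·n = (9, 15, 8); the reflection is 2F − R = (16, 9, 2).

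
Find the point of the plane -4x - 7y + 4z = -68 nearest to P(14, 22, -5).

(6, 8, 3)

The perpendicular from P has direction n = (-4, -7, 4): r = (14, 22, -5) + λ(-4, -7, 4).
Substitute into the plane: n·(P + λn) = -68 gives -230 + 81λ = -68, so λ = 2.
Foot = (14, 22, -5) + 2·(-4, -7, 4) = (6, 8, 3).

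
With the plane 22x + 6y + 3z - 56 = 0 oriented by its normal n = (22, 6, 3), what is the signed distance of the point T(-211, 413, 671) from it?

-9

n·T − 56 = -207.
|n| = 23, so the signed distance is -207/23 = -9.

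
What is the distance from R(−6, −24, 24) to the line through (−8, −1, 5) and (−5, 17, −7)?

A direction vector is d = (3, 18, −12).
AP = (2, −23, 19); AP·d = -636, |AP|² = 894, |d|² = 477.
distance² = |AP|² − (AP·d)²/|d|² = 894 − 404496/477 = 46, so the distance is √46.

√46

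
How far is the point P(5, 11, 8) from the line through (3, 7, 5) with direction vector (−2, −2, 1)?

2√5

Direction vector d = (−2, −2, 1).
AP = (2, 4, 3); AP·d = -9, |AP|² = 29, |d|² = 9.
distance² = |AP|² − (AP·d)²/|d|² = 29 − 81/9 = 20, so the distance is 2√5.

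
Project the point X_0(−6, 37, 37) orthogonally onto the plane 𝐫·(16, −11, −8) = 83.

(26, 15, 21)

The perpendicular from X_0 has direction n = (16, −11, −8): r = (−6, 37, 37) + t(16, −11, −8).
Substitute into the plane: n·(X_0 + tn) = 83 gives -799 + 441t = 83, so t = 2.
Foot = (−6, 37, 37) + 2·(16, −11, −8) = (26, 15, 21).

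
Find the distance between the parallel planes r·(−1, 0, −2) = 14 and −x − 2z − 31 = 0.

17√5/5

Both planes have normal n = (−1, 0, −2), |n| = √5. Any point on the first plane is at distance |31 − 14|/|n| = 17/√5 = 17√5/5 from the second.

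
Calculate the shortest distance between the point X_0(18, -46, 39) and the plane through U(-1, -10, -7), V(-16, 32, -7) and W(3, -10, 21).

UV = (-15, 42, 0) and UW = (4, 0, 28), so a normal is n = UV × UW = (1176, 420, -168).
Then n·(18, -46, 39) - (-4200) = -504.
|n| = √(1382976 + 176400 + 28224) = 1260, so the distance is |-504|/1260 = 2/5.

2/5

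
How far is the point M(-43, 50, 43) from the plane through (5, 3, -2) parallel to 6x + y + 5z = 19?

Parallel planes share the normal n = (6, 1, 5); since (5, 3, -2) lies on the plane, its equation is 6x + y + 5z = 23.
d = |6·(-43) + 1·50 + 5·43 − 23| / √(36 + 1 + 25) = |-16| / √62 = 8√62/31.

16/√62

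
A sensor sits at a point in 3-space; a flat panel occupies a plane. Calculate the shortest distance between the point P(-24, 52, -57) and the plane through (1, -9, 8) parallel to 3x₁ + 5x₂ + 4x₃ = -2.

Parallel planes share the normal n = (3, 5, 4); since (1, -9, 8) lies on the plane, its equation is 3x₁ + 5x₂ + 4x₃ = -10.
d = |3·(-24) + 5·52 + 4·(-57) − (-10)| / √(9 + 25 + 16) = |-30| / (5√2) = 3√2.

3√2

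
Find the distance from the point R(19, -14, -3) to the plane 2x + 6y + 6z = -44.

d = |2·19 + 6·(-14) + 6·(-3) − (-44)| / √(4 + 36 + 36) = |-20| / (2√19) = 10√19/19.

10√19/19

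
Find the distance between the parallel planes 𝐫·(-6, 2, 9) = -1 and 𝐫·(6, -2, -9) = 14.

13/11

Divide the second equation by -1 to match normals: -6x + 2y + 9z = -14.
With common normal n = (-6, 2, 9) (|n| = 11), the distance is |(-1) − (-14)|/|n| = 13/11.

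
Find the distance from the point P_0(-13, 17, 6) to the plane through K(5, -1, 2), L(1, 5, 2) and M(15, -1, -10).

16√77/77

KL = (-4, 6, 0) and KM = (10, 0, -12), so a normal is n = KL × KM = (-72, -48, -60).
Then n·(-13, 17, 6) - (-432) = 192.
|n| = √(5184 + 2304 + 3600) = 12√77, so the distance is |192|/(12√77) = 16√77/77.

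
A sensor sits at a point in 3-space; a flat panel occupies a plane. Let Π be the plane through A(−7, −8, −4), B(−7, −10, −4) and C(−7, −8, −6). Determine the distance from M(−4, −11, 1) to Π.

AB = (0, −2, 0) and AC = (0, 0, −2), so a normal is n = AB × AC = (4, 0, 0).
d = |4·(-4) − (-28)| / √(16 + 0 + 0) = |12| / 4 = 3.

3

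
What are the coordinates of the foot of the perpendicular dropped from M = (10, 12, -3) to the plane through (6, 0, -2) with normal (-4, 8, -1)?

(14, 4, -2)

The perpendicular from M has direction n = (-4, 8, -1): r = (10, 12, -3) + t(-4, 8, -1).
Substitute into the plane: n·(M + tn) = -22 gives 59 + 81t = -22, so t = -1.
Foot = (10, 12, -3) + (-1)·(-4, 8, -1) = (14, 4, -2).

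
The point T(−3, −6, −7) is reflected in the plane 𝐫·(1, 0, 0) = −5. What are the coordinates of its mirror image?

n = (1, 0, 0), |n|² = 1, n·T − (-5) = 2, so t = 2/1 = 2.
Foot F = T − 2·n = (−5, −6, −7); the reflection is 2F − T = (−7, −6, −7).

(-7, -6, -7)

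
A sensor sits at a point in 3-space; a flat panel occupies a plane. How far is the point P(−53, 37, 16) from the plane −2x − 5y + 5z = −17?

√6

Normal vector n = (−2, −5, 5), and n·(−53, 37, 16) − (−17) = 18.
|n| = √(4 + 25 + 25) = 3√6, so the distance is |18|/(3√6) = √6.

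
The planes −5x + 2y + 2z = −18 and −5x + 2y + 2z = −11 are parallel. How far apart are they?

7√33/33

With common normal n = (−5, 2, 2) (|n| = √33), the distance is |(-18) − (-11)|/|n| = 7/√33 = 7√33/33.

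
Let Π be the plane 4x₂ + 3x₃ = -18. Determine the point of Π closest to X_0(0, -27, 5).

The perpendicular from X_0 has direction n = (0, 4, 3): r = (0, -27, 5) + t(0, 4, 3).
Substitute into the plane: n·(X_0 + tn) = -18 gives -93 + 25t = -18, so t = 3.
Foot = (0, -27, 5) + 3·(0, 4, 3) = (0, -15, 14).

(0, -15, 14)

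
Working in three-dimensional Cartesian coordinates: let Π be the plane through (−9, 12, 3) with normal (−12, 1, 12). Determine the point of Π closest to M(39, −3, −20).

(3, 0, 16)

n = (−12, 1, 12), |n|² = 289, and n·M − 156 = -867.
t = -867/289 = -3, so the foot is M − t·n = (39, −3, −20) − (-3)·(−12, 1, 12) = (3, 0, 16).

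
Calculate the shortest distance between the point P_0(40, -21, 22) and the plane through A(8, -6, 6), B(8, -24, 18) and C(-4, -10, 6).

AB = (0, -18, 12) and AC = (-12, -4, 0), so a normal is n = AB × AC = (48, -144, -216).
Then n·(40, -21, 22) - (-48) = 240.
|n| = √(2304 + 20736 + 46656) = 264, so the distance is |240|/264 = 10/11.

10/11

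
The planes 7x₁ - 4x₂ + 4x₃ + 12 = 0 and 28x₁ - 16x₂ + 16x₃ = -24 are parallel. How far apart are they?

Divide the second equation by 4 to match normals: 7x₁ - 4x₂ + 4x₃ = -6.
With common normal n = (7, -4, 4) (|n| = 9), the distance is |(-12) − (-6)|/|n| = 6/9 = 2/3.

2/3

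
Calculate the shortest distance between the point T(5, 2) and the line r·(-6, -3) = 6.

14√5/5

d = |(-6)·5 + (-3)·2 − 6| / √(36 + 9) = |-42|/(3√5) = 14√5/5.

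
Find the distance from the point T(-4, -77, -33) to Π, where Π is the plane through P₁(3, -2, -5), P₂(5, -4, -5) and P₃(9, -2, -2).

P₁P₂ = (2, -2, 0) and P₁P₃ = (6, 0, 3), so a normal is n = P₁P₂ × P₁P₃ = (-6, -6, 12).
d = |(-6)·(-4) + (-6)·(-77) + 12·(-33) − (-66)| / √(36 + 36 + 144) = |156| / (6√6) = 13√6/3.

26/√6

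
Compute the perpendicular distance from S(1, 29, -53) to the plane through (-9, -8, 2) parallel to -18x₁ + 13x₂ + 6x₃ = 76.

29/23

Parallel planes share the normal n = (-18, 13, 6); since (-9, -8, 2) lies on the plane, its equation is -18x₁ + 13x₂ + 6x₃ = 70.
d = |(-18)·1 + 13·29 + 6·(-53) − 70| / √(324 + 169 + 36) = |-29| / 23 = 29/23.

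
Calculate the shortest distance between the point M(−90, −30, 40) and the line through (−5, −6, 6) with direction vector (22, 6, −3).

√493

Direction vector d = (22, 6, −3).
AP = (−85, −24, 34); AP·d = -2116, |AP|² = 8957, |d|² = 529.
distance² = |AP|² − (AP·d)²/|d|² = 8957 − 4477456/529 = 493, so the distance is √493.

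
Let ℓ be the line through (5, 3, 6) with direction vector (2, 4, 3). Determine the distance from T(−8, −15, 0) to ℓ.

Direction vector d = (2, 4, 3).
AP = (−13, −18, −6), and AP × d = (−30, 27, −16).
|AP × d|² = 1885 and |d|² = 29, so the distance is √(1885/29) = √65.

√65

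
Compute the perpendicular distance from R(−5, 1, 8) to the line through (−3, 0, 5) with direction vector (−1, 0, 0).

Direction vector d = (−1, 0, 0).
AP = (−2, 1, 3), and AP × d = (0, −3, 1).
|AP × d|² = 10 and |d|² = 1, so the distance is √10.

√10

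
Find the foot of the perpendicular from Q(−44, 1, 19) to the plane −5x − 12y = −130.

n = (−5, −12, 0), |n|² = 169, and n·Q − (-130) = 338.
t = 338/169 = 2, so the foot is Q − t·n = (−44, 1, 19) − 2·(−5, −12, 0) = (−34, 25, 19).

(-34, 25, 19)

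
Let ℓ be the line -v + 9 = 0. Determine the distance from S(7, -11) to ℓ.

20

d = |0·7 + (-1)·(-11) − (-9)| / √(0 + 1) = |20|/1 = 20.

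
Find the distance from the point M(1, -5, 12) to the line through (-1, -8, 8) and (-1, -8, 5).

√13

A direction vector is d = (0, 0, -3).
AP = (2, 3, 4); AP·d = -12, |AP|² = 29, |d|² = 9.
distance² = |AP|² − (AP·d)²/|d|² = 29 − 144/9 = 13, so the distance is √13.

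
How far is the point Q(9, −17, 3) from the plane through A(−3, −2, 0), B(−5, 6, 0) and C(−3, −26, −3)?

1

AB = (−2, 8, 0) and AC = (0, −24, −3), so a normal is n = AB × AC = (−24, −6, 48).
Then n·(9, −17, 3) − 84 = −54.
|n| = √(576 + 36 + 2304) = 54, so the distance is |-54|/54 = 1.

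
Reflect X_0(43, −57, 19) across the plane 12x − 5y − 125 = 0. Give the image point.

n = (12, −5, 0), |n|² = 169, n·X_0 − 125 = 676, so t = 676/169 = 4.
Foot F = X_0 − 4·n = (−5, −37, 19); the reflection is 2F − X_0 = (−53, −17, 19).

(-53, -17, 19)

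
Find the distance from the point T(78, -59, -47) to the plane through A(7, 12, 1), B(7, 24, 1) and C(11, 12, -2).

21/5

AB = (0, 12, 0) and AC = (4, 0, -3), so a normal is n = AB × AC = (-36, 0, -48).
d = |(-36)·78 + (-48)·(-47) − (-300)| / √(1296 + 0 + 2304) = |-252| / 60 = 21/5.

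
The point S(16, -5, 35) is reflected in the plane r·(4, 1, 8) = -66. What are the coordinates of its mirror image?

n = (4, 1, 8), |n|² = 81, n·S − (-66) = 405, so t = 405/81 = 5.
Foot F = S − 5·n = (-4, -10, -5); the reflection is 2F − S = (-24, -15, -45).

(-24, -15, -45)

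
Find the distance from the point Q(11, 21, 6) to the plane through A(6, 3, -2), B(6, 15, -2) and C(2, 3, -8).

AB = (0, 12, 0) and AC = (-4, 0, -6), so a normal is n = AB × AC = (-72, 0, 48).
Then n·(11, 21, 6) - (-528) = 24.
|n| = √(5184 + 0 + 2304) = 24√13, so the distance is |24|/(24√13) = 1/√13.

1/√13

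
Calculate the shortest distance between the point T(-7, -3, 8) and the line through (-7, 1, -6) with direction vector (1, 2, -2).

Direction vector d = (1, 2, -2).
AP = (0, -4, 14), and AP × d = (-20, 14, 4).
|AP × d|² = 612 and |d|² = 9, so the distance is √(612/9) = √68 = 2√17.

2√17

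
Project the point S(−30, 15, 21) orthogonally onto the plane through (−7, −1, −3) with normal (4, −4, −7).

The perpendicular from S has direction n = (4, −4, −7): r = (−30, 15, 21) + λ(4, −4, −7).
Substitute into the plane: n·(S + λn) = -3 gives -327 + 81λ = -3, so λ = 4.
Foot = (−30, 15, 21) + 4·(4, −4, −7) = (−14, −1, −7).

(-14, -1, -7)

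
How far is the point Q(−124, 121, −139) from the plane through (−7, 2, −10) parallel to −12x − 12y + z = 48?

9

Parallel planes share the normal n = (−12, −12, 1); since (−7, 2, −10) lies on the plane, its equation is −12x − 12y + z = 50.
Then n·(−124, 121, −139) − 50 = −153.
|n| = √(144 + 144 + 1) = 17, so the distance is |-153|/17 = 9.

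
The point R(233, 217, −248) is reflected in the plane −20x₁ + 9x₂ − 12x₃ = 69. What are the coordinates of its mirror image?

n = (−20, 9, −12), |n|² = 625, n·R − 69 = 200, so t = 200/625 = 8/25.
Foot F = R − (8/25)·n = (1197/5, 5353/25, −6104/25); the reflection is 2F − R = (1229/5, 5281/25, −6008/25).

(1229/5, 5281/25, -6008/25)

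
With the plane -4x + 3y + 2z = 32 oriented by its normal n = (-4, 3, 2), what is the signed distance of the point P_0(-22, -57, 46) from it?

-23√29/29

n·P_0 − 32 = -23.
|n| = √29, so the signed distance is -23√29/29.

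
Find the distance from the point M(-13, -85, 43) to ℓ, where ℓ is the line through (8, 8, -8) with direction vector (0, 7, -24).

3√674

Direction vector d = (0, 7, -24).
AP = (-21, -93, 51); AP·d = -1875, |AP|² = 11691, |d|² = 625.
distance² = |AP|² − (AP·d)²/|d|² = 11691 − 3515625/625 = 6066, so the distance is 3√674.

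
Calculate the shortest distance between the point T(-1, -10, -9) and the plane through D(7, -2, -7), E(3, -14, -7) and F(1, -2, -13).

DE = (-4, -12, 0) and DF = (-6, 0, -6), so a normal is n = DE × DF = (72, -24, -72).
Then n·(-1, -10, -9) - 1056 = -240.
|n| = √(5184 + 576 + 5184) = 24√19, so the distance is |-240|/(24√19) = 10/√19.

10√19/19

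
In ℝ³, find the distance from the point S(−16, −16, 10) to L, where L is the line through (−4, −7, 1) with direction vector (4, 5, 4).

Direction vector d = (4, 5, 4).
AP = (−12, −9, 9), and AP × d = (−81, 84, −24).
|AP × d|² = 14193 and |d|² = 57, so the distance is √(14193/57) = √249.

√249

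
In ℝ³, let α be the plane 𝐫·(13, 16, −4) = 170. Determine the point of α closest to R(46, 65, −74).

The perpendicular from R has direction n = (13, 16, −4): r = (46, 65, −74) + λ(13, 16, −4).
Substitute into the plane: n·(R + λn) = 170 gives 1934 + 441λ = 170, so λ = -4.
Foot = (46, 65, −74) + (-4)·(13, 16, −4) = (−6, 1, −58).

(-6, 1, -58)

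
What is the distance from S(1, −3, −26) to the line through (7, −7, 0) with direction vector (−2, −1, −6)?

6√2

Direction vector d = (−2, −1, −6).
AP = (−6, 4, −26); AP·d = 164, |AP|² = 728, |d|² = 41.
distance² = |AP|² − (AP·d)²/|d|² = 728 − 26896/41 = 72, so the distance is 6√2.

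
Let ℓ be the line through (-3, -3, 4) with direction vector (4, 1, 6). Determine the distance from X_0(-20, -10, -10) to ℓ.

Direction vector d = (4, 1, 6).
AP = (-17, -7, -14), and AP × d = (-28, 46, 11).
|AP × d|² = 3021 and |d|² = 53, so the distance is √(3021/53) = √57.

√57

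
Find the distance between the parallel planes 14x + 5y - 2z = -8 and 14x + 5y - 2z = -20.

Both planes have normal n = (14, 5, -2), |n| = 15. Any point on the first plane is at distance |(-20) − (-8)|/|n| = 12/15 = 4/5 from the second.

4/5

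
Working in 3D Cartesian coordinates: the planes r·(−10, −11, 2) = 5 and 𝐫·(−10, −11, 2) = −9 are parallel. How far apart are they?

14/15

With common normal n = (−10, −11, 2) (|n| = 15), the distance is |5 − (-9)|/|n| = 14/15.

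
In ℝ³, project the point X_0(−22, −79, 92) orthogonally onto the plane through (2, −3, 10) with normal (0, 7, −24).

The perpendicular from X_0 has direction n = (0, 7, −24): r = (−22, −79, 92) + t(0, 7, −24).
Substitute into the plane: n·(X_0 + tn) = -261 gives -2761 + 625t = -261, so t = 4.
Foot = (−22, −79, 92) + 4·(0, 7, −24) = (−22, −51, −4).

(-22, -51, -4)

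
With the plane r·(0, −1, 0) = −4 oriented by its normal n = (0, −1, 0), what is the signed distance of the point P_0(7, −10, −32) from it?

n·P_0 − (-4) = 14.
|n| = 1, so the signed distance is 14/1 = 14.

14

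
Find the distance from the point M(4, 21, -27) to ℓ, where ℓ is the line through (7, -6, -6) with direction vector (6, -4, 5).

9√6

Direction vector d = (6, -4, 5).
AP = (-3, 27, -21); AP·d = -231, |AP|² = 1179, |d|² = 77.
distance² = |AP|² − (AP·d)²/|d|² = 1179 − 53361/77 = 486, so the distance is 9√6.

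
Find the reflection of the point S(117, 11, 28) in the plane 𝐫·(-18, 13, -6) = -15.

n = (-18, 13, -6), |n|² = 529, n·S − (-15) = -2116, so t = -2116/529 = -4.
Foot F = S − (-4)·n = (45, 63, 4); the reflection is 2F − S = (-27, 115, -20).

(-27, 115, -20)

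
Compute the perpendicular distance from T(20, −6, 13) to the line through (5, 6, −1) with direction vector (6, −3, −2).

3√41

Direction vector d = (6, −3, −2).
AP = (15, −12, 14), and AP × d = (66, 114, 27).
|AP × d|² = 18081 and |d|² = 49, so the distance is √(18081/49) = √369 = 3√41.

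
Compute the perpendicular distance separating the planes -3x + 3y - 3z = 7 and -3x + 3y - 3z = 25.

2√3

Both planes have normal n = (-3, 3, -3), |n| = 3√3. Any point on the first plane is at distance |25 − 7|/|n| = 18/(3√3) = 2√3 from the second.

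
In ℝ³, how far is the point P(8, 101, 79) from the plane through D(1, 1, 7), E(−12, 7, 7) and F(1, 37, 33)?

2

DE = (−13, 6, 0) and DF = (0, 36, 26), so a normal is n = DE × DF = (156, 338, −468).
Then n·(8, 101, 79) − (−2782) = 1196.
|n| = √(24336 + 114244 + 219024) = 598, so the distance is |1196|/598 = 2.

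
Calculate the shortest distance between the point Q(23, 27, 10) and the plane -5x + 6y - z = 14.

Normal vector n = (-5, 6, -1), and n·(23, 27, 10) - 14 = 23.
|n| = √(25 + 36 + 1) = √62, so the distance is |23|/√62 = 23√62/62.

23√62/62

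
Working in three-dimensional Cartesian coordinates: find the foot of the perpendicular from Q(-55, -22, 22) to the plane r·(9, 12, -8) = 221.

(-19, 26, -10)

The perpendicular from Q has direction n = (9, 12, -8): r = (-55, -22, 22) + t(9, 12, -8).
Substitute into the plane: n·(Q + tn) = 221 gives -935 + 289t = 221, so t = 4.
Foot = (-55, -22, 22) + 4·(9, 12, -8) = (-19, 26, -10).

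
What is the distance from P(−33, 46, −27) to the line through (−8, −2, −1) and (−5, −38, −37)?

2√829

A direction vector is d = (3, −36, −36).
AP = (−25, 48, −26); AP·d = -867, |AP|² = 3605, |d|² = 2601.
distance² = |AP|² − (AP·d)²/|d|² = 3605 − 751689/2601 = 3316, so the distance is 2√829.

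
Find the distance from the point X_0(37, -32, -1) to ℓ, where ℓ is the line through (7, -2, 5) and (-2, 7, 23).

18√3

A direction vector is d = (-9, 9, 18).
AP = (30, -30, -6); AP·d = -648, |AP|² = 1836, |d|² = 486.
distance² = |AP|² − (AP·d)²/|d|² = 1836 − 419904/486 = 972, so the distance is 18√3.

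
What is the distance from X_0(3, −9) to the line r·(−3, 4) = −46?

1/5

The normal to the line is n = (−3, 4) with |n| = 5.
|n·X_0 − (-46)| = |-45 − (-46)| = 1, so the distance is 1/5.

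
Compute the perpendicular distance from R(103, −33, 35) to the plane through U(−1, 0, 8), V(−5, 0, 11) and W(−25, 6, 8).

UV = (−4, 0, 3) and UW = (−24, 6, 0), so a normal is n = UV × UW = (−18, −72, −24).
Then n·(103, −33, 35) − (−174) = −144.
|n| = √(324 + 5184 + 576) = 78, so the distance is |-144|/78 = 24/13.

24/13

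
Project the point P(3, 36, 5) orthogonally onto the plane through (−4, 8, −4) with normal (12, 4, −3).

n = (12, 4, −3), |n|² = 169, and n·P − (-4) = 169.
t = 169/169 = 1, so the foot is P − t·n = (3, 36, 5) − 1·(12, 4, −3) = (−9, 32, 8).

(-9, 32, 8)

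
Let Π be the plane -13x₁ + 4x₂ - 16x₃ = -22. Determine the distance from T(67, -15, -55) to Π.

29/21

d = |(-13)·67 + 4·(-15) + (-16)·(-55) − (-22)| / √(169 + 16 + 256) = |-29| / 21 = 29/21.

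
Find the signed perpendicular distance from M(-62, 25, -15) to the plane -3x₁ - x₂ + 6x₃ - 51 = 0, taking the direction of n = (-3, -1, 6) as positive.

10√46/23

n·M − 51 = 20.
|n| = √46, so the signed distance is 10√46/23.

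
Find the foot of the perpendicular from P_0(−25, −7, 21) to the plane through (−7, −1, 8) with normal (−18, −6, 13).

(-7, -1, 8)

The perpendicular from P_0 has direction n = (−18, −6, 13): r = (−25, −7, 21) + μ(−18, −6, 13).
Substitute into the plane: n·(P_0 + μn) = 236 gives 765 + 529μ = 236, so μ = -1.
Foot = (−25, −7, 21) + (-1)·(−18, −6, 13) = (−7, −1, 8).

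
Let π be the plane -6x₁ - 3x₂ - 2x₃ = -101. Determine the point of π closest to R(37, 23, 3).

(13, 11, -5)

n = (-6, -3, -2), |n|² = 49, and n·R − (-101) = -196.
t = -196/49 = -4, so the foot is R − t·n = (37, 23, 3) − (-4)·(-6, -3, -2) = (13, 11, -5).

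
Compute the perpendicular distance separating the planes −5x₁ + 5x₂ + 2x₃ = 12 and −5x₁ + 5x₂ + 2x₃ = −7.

Both planes have normal n = (−5, 5, 2), |n| = 3√6. Any point on the first plane is at distance |(-7) − 12|/|n| = 19/(3√6) = 19√6/18 from the second.

19/(3√6)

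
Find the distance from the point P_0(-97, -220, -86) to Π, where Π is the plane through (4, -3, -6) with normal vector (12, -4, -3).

8

The plane has equation n·(r − (4, -3, -6)) = 0, i.e. n·r = 78.
n = (12, -4, -3); n·P − 78 = -104; |n| = 13; distance = 104/13 = 8.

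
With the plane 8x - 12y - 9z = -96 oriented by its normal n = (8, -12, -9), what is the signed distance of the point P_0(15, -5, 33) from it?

n·P_0 − (-96) = -21.
|n| = 17, so the signed distance is -21/17.

-21/17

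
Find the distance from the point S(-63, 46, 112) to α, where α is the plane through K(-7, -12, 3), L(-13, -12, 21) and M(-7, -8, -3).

8

KL = (-6, 0, 18) and KM = (0, 4, -6), so a normal is n = KL × KM = (-72, -36, -24).
d = |(-72)·(-63) + (-36)·46 + (-24)·112 − 864| / √(5184 + 1296 + 576) = |-672| / 84 = 8.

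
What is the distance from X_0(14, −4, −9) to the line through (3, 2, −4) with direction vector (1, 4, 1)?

Direction vector d = (1, 4, 1).
AP = (11, −6, −5), and AP × d = (14, −16, 50).
|AP × d|² = 2952 and |d|² = 18, so the distance is √(2952/18) = √164 = 2√41.

2√41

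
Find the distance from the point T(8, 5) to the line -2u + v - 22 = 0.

The normal to the line is n = (-2, 1) with |n| = √5.
|n·T − 22| = |-11 − 22| = 33, so the distance is 33/√5.

33√5/5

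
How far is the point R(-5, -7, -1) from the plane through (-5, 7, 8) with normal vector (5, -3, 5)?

3/√59

The plane has equation n·(r − (-5, 7, 8)) = 0, i.e. n·r = -6.
Then n·(-5, -7, -1) - (-6) = -3.
|n| = √(25 + 9 + 25) = √59, so the distance is |-3|/√59 = 3/√59.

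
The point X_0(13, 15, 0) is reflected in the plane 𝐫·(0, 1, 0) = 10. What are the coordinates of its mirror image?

(13, 5, 0)

n = (0, 1, 0), |n|² = 1, n·X_0 − 10 = 5, so t = 5/1 = 5.
Foot F = X_0 − 5·n = (13, 10, 0); the reflection is 2F − X_0 = (13, 5, 0).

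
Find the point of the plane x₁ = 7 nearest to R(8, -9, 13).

The perpendicular from R has direction n = (1, 0, 0): r = (8, -9, 13) + λ(1, 0, 0).
Substitute into the plane: n·(R + λn) = 7 gives 8 + 1λ = 7, so λ = -1.
Foot = (8, -9, 13) + (-1)·(1, 0, 0) = (7, -9, 13).

(7, -9, 13)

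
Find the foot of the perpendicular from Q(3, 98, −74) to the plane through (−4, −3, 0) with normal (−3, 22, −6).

The perpendicular from Q has direction n = (−3, 22, −6): r = (3, 98, −74) + μ(−3, 22, −6).
Substitute into the plane: n·(Q + μn) = -54 gives 2591 + 529μ = -54, so μ = -5.
Foot = (3, 98, −74) + (-5)·(−3, 22, −6) = (18, −12, −44).

(18, -12, -44)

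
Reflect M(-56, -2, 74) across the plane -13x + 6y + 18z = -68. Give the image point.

With n = (-13, 6, 18), the signed offset is (n·M − (-68))/|n|² = 2116/529 = 4.
M' = M − 2t·n = (-56, -2, 74) − 8·(-13, 6, 18) = (48, -50, -70).

(48, -50, -70)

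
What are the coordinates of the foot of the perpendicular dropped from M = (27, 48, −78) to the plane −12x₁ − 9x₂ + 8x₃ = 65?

(-33, 3, -38)

The perpendicular from M has direction n = (−12, −9, 8): r = (27, 48, −78) + λ(−12, −9, 8).
Substitute into the plane: n·(M + λn) = 65 gives -1380 + 289λ = 65, so λ = 5.
Foot = (27, 48, −78) + 5·(−12, −9, 8) = (−33, 3, −38).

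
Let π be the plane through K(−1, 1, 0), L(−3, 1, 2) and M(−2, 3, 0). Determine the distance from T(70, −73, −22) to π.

KL = (−2, 0, 2) and KM = (−1, 2, 0), so a normal is n = KL × KM = (−4, −2, −4).
n = (−4, −2, −4); n·P − 2 = -48; |n| = 6; distance = 48/6 = 8.

8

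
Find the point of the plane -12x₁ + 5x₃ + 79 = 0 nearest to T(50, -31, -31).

n = (-12, 0, 5), |n|² = 169, and n·T − (-79) = -676.
t = -676/169 = -4, so the foot is T − t·n = (50, -31, -31) − (-4)·(-12, 0, 5) = (2, -31, -11).

(2, -31, -11)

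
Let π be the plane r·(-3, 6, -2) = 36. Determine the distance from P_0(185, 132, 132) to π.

n = (-3, 6, -2); n·P − 36 = -63; |n| = 7; distance = 63/7 = 9.

9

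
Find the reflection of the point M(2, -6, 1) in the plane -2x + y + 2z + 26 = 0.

(10, -10, -7)

n = (-2, 1, 2), |n|² = 9, n·M − (-26) = 18, so t = 18/9 = 2.
Foot F = M − 2·n = (6, -8, -3); the reflection is 2F − M = (10, -10, -7).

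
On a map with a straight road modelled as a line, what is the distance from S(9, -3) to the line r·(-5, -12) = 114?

123/13

The normal to the line is n = (-5, -12) with |n| = 13.
|n·S − 114| = |-9 − 114| = 123, so the distance is 123/13.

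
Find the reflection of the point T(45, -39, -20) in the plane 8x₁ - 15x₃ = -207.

With n = (8, 0, -15), the signed offset is (n·T − (-207))/|n|² = 867/289 = 3.
T' = T − 2t·n = (45, -39, -20) − 6·(8, 0, -15) = (-3, -39, 70).

(-3, -39, 70)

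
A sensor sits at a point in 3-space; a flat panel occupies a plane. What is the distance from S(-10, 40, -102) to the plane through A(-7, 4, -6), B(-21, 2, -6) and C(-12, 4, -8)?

2

AB = (-14, -2, 0) and AC = (-5, 0, -2), so a normal is n = AB × AC = (4, -28, -10).
Then n·(-10, 40, -102) - (-80) = -60.
|n| = √(16 + 784 + 100) = 30, so the distance is |-60|/30 = 2.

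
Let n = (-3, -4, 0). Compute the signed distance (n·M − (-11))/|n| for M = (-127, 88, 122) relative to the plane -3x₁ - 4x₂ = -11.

n·M − (-11) = 40.
|n| = 5, so the signed distance is 40/5 = 8.

8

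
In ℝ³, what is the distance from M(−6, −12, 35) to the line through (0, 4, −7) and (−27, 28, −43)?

30

A direction vector is d = (−27, 24, −36).
AP = (−6, −16, 42), and AP × d = (−432, −1350, −576).
|AP × d|² = 2340900 and |d|² = 2601, so the distance is √(2340900/2601) = √900 = 30.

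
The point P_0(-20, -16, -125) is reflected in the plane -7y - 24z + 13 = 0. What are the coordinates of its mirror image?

(-20, 54, 115)

n = (0, -7, -24), |n|² = 625, n·P_0 − (-13) = 3125, so t = 3125/625 = 5.
Foot F = P_0 − 5·n = (-20, 19, -5); the reflection is 2F − P_0 = (-20, 54, 115).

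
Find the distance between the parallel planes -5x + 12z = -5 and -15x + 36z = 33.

16/13

Divide the second equation by 3 to match normals: -5x + 12z = 11.
Both planes have normal n = (-5, 0, 12), |n| = 13. Any point on the first plane is at distance |11 − (-5)|/|n| = 16/13 from the second.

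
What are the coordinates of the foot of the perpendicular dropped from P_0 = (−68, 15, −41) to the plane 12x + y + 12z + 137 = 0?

(-20, 19, 7)

n = (12, 1, 12), |n|² = 289, and n·P_0 − (-137) = -1156.
t = -1156/289 = -4, so the foot is P_0 − t·n = (−68, 15, −41) − (-4)·(12, 1, 12) = (−20, 19, 7).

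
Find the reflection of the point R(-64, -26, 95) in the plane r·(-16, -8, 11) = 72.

(96, 54, -15)

n = (-16, -8, 11), |n|² = 441, n·R − 72 = 2205, so t = 2205/441 = 5.
Foot F = R − 5·n = (16, 14, 40); the reflection is 2F − R = (96, 54, -15).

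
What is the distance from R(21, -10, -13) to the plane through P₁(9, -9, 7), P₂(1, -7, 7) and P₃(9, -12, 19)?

P₁P₂ = (-8, 2, 0) and P₁P₃ = (0, -3, 12), so a normal is n = P₁P₂ × P₁P₃ = (24, 96, 24).
Then n·(21, -10, -13) - (-480) = -288.
|n| = √(576 + 9216 + 576) = 72√2, so the distance is |-288|/(72√2) = 2√2.

2√2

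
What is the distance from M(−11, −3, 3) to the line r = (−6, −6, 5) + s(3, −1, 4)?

2√3

Direction vector d = (3, −1, 4).
AP = (−5, 3, −2), and AP × d = (10, 14, −4).
|AP × d|² = 312 and |d|² = 26, so the distance is √(312/26) = √12 = 2√3.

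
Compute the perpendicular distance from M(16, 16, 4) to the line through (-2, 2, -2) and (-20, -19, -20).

6√2

A direction vector is d = (-18, -21, -18).
AP = (18, 14, 6); AP·d = -726, |AP|² = 556, |d|² = 1089.
distance² = |AP|² − (AP·d)²/|d|² = 556 − 527076/1089 = 72, so the distance is 6√2.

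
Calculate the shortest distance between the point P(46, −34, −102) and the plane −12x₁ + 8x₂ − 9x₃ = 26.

d = |(-12)·46 + 8·(-34) + (-9)·(-102) − 26| / √(144 + 64 + 81) = |68| / 17 = 4.

4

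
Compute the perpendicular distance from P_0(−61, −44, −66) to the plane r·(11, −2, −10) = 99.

22/15

d = |11·(-61) + (-2)·(-44) + (-10)·(-66) − 99| / √(121 + 4 + 100) = |-22| / 15 = 22/15.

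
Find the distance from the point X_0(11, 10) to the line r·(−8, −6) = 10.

79/5

The normal to the line is n = (−8, −6) with |n| = 10.
|n·X_0 − 10| = |-148 − 10| = 158, so the distance is 158/10 = 79/5.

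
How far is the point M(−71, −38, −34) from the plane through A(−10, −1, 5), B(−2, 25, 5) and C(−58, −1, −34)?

AB = (8, 26, 0) and AC = (−48, 0, −39), so a normal is n = AB × AC = (−1014, 312, 1248).
d = |(-1014)·(-71) + 312·(-38) + 1248·(-34) − 16068| / √(1028196 + 97344 + 1557504) = |1638| / 1638 = 1.

1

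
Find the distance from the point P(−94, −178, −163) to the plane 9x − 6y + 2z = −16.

8

Normal vector n = (9, −6, 2), and n·(−94, −178, −163) − (−16) = −88.
|n| = √(81 + 36 + 4) = 11, so the distance is |-88|/11 = 8.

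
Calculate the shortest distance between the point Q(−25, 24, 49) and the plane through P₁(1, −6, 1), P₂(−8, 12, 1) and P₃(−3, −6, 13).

30/7

P₁P₂ = (−9, 18, 0) and P₁P₃ = (−4, 0, 12), so a normal is n = P₁P₂ × P₁P₃ = (216, 108, 72).
Then n·(−25, 24, 49) − (−360) = 1080.
|n| = √(46656 + 11664 + 5184) = 252, so the distance is |1080|/252 = 30/7.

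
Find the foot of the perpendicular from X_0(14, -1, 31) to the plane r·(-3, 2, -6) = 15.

(-1, 9, 1)

The perpendicular from X_0 has direction n = (-3, 2, -6): r = (14, -1, 31) + μ(-3, 2, -6).
Substitute into the plane: n·(X_0 + μn) = 15 gives -230 + 49μ = 15, so μ = 5.
Foot = (14, -1, 31) + 5·(-3, 2, -6) = (-1, 9, 1).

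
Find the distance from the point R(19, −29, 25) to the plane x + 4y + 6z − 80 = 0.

Normal vector n = (1, 4, 6), and n·(19, −29, 25) − 80 = −27.
|n| = √(1 + 16 + 36) = √53, so the distance is |-27|/√53 = 27/√53.

27√53/53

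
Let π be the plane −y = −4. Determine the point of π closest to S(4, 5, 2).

(4, 4, 2)

n = (0, −1, 0), |n|² = 1, and n·S − (-4) = -1.
t = -1/1 = -1, so the foot is S − t·n = (4, 5, 2) − (-1)·(0, −1, 0) = (4, 4, 2).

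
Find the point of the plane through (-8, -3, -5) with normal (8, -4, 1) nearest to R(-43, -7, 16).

The perpendicular from R has direction n = (8, -4, 1): r = (-43, -7, 16) + t(8, -4, 1).
Substitute into the plane: n·(R + tn) = -57 gives -300 + 81t = -57, so t = 3.
Foot = (-43, -7, 16) + 3·(8, -4, 1) = (-19, -19, 19).

(-19, -19, 19)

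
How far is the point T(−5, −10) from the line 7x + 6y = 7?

6√85/5

The normal to the line is n = (7, 6) with |n| = √85.
|n·T − 7| = |-95 − 7| = 102, so the distance is 102/√85.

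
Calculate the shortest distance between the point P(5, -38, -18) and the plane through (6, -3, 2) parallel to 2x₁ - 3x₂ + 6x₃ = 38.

Parallel planes share the normal n = (2, -3, 6); since (6, -3, 2) lies on the plane, its equation is 2x₁ - 3x₂ + 6x₃ = 33.
d = |2·5 + (-3)·(-38) + 6·(-18) − 33| / √(4 + 9 + 36) = |-17| / 7 = 17/7.

17/7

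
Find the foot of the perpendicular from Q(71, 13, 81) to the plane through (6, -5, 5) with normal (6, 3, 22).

The perpendicular from Q has direction n = (6, 3, 22): r = (71, 13, 81) + μ(6, 3, 22).
Substitute into the plane: n·(Q + μn) = 131 gives 2247 + 529μ = 131, so μ = -4.
Foot = (71, 13, 81) + (-4)·(6, 3, 22) = (47, 1, -7).

(47, 1, -7)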